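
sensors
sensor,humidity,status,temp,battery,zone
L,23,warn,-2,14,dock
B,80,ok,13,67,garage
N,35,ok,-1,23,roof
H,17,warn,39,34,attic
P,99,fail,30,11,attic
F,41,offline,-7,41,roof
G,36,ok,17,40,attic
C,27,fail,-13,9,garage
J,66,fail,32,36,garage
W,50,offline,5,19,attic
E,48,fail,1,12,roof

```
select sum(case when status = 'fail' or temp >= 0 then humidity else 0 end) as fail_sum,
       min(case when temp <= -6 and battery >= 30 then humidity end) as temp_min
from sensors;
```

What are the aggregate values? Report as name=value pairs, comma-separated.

fail_sum=423, temp_min=41

[fail_sum: status = 'fail' or temp >= 0]
sensor=L: ✗
sensor=B: ✓ → 80
sensor=N: ✗
sensor=H: ✓ → 17
sensor=P: ✓ → 99
sensor=F: ✗
sensor=G: ✓ → 36
sensor=C: ✓ → 27
sensor=J: ✓ → 66
sensor=W: ✓ → 50
sensor=E: ✓ → 48
fail_sum = 80 + 17 + 99 + 36 + 27 + 66 + 50 + 48 = 423
—
[temp_min: temp <= -6 and battery >= 30]
sensor=L: ✗
sensor=B: ✗
sensor=N: ✗
sensor=H: ✗
sensor=P: ✗
sensor=F: ✓ → 41
sensor=G: ✗
sensor=C: ✗
sensor=J: ✗
sensor=W: ✗
sensor=E: ✗
temp_min = MIN(41) = 41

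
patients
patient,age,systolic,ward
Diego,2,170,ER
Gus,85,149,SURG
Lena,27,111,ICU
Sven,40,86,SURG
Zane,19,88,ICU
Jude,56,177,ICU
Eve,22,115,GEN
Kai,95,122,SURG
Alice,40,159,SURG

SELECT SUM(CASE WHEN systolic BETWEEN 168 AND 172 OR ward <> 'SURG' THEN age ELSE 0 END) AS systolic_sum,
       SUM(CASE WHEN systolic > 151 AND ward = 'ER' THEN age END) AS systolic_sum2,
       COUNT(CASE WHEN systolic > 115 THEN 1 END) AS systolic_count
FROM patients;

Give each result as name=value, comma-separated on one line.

systolic_sum=126, systolic_sum2=2, systolic_count=5

[systolic_sum: systolic BETWEEN 168 AND 172 OR ward <> 'SURG']
patient=Diego: ✓ → 2
patient=Gus: ✗
patient=Lena: ✓ → 27
patient=Sven: ✗
patient=Zane: ✓ → 19
patient=Jude: ✓ → 56
patient=Eve: ✓ → 22
patient=Kai: ✗
patient=Alice: ✗
systolic_sum = 2 + 27 + 19 + 56 + 22 = 126
—
[systolic_sum2: systolic > 151 AND ward = 'ER']
patient=Diego: ✓ → 2
patient=Gus: ✗
patient=Lena: ✗
patient=Sven: ✗
patient=Zane: ✗
patient=Jude: ✗
patient=Eve: ✗
patient=Kai: ✗
patient=Alice: ✗
systolic_sum2 = 2
—
[systolic_count: systolic > 115]
patient=Diego: ✓ → 1
patient=Gus: ✓ → 1
patient=Lena: ✗
patient=Sven: ✗
patient=Zane: ✗
patient=Jude: ✓ → 1
patient=Eve: ✗
patient=Kai: ✓ → 1
patient=Alice: ✓ → 1
systolic_count = COUNT(1, 1, 1, 1, 1) = 5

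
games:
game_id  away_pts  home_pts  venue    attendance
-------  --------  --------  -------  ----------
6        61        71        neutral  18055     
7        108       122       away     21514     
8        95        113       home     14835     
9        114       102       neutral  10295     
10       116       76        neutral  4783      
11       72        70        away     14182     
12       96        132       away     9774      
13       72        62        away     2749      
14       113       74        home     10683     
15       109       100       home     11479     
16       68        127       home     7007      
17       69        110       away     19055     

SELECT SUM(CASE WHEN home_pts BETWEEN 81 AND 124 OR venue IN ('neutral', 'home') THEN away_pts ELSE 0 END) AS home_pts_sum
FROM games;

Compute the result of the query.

853

game_id=6: ✓ → 61
game_id=7: ✓ → 108
game_id=8: ✓ → 95
game_id=9: ✓ → 114
game_id=10: ✓ → 116
game_id=11: ✗
game_id=12: ✗
game_id=13: ✗
game_id=14: ✓ → 113
game_id=15: ✓ → 109
game_id=16: ✓ → 68
game_id=17: ✓ → 69
home_pts_sum = 61 + 108 + 95 + 114 + 116 + 113 + 109 + 68 + 69 = 853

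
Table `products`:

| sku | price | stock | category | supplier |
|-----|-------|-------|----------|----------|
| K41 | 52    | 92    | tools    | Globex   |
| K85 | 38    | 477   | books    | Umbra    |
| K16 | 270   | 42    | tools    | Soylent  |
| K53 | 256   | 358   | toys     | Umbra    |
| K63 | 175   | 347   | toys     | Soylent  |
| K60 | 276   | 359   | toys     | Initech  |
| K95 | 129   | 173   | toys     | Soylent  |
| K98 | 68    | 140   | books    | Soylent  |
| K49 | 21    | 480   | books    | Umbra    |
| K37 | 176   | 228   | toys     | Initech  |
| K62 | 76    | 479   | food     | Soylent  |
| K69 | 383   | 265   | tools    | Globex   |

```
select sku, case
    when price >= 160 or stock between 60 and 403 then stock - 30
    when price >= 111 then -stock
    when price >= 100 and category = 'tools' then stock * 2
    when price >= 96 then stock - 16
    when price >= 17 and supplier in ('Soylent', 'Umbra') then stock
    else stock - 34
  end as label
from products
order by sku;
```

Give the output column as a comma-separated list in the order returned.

sku=K16: price >= 160 or stock between 60 and 403 → 12
sku=K37: price >= 160 or stock between 60 and 403 → 198
sku=K41: price >= 160 or stock between 60 and 403 → 62
sku=K49: price >= 17 and supplier in ('Soylent', 'Umbra') → 480
sku=K53: price >= 160 or stock between 60 and 403 → 328
sku=K60: price >= 160 or stock between 60 and 403 → 329
sku=K62: price >= 17 and supplier in ('Soylent', 'Umbra') → 479
sku=K63: price >= 160 or stock between 60 and 403 → 317
sku=K69: price >= 160 or stock between 60 and 403 → 235
sku=K85: price >= 17 and supplier in ('Soylent', 'Umbra') → 477
sku=K95: price >= 160 or stock between 60 and 403 → 143
sku=K98: price >= 160 or stock between 60 and 403 → 110

12, 198, 62, 480, 328, 329, 479, 317, 235, 477, 143, 110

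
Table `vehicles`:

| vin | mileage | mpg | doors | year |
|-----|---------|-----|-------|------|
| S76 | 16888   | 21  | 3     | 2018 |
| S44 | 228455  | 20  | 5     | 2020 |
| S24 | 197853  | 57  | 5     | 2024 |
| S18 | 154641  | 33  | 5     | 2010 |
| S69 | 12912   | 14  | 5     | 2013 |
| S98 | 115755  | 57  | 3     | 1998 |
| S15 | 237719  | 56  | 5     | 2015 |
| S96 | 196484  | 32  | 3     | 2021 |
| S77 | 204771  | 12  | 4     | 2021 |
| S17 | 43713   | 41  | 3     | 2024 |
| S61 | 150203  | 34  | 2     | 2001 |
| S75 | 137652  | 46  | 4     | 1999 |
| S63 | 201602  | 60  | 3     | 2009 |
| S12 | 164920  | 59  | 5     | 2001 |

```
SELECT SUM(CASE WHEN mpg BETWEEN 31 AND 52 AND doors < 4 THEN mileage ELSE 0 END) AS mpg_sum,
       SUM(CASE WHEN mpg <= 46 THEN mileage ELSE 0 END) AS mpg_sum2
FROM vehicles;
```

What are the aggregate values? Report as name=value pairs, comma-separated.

[mpg_sum: mpg BETWEEN 31 AND 52 AND doors < 4]
vin=S76: ✗
vin=S44: ✗
vin=S24: ✗
vin=S18: ✗
vin=S69: ✗
vin=S98: ✗
vin=S15: ✗
vin=S96: ✓ → 196484
vin=S77: ✗
vin=S17: ✓ → 43713
vin=S61: ✓ → 150203
vin=S75: ✗
vin=S63: ✗
vin=S12: ✗
mpg_sum = 196484 + 43713 + 150203 = 390400
—
[mpg_sum2: mpg <= 46]
vin=S76: ✓ → 16888
vin=S44: ✓ → 228455
vin=S24: ✗
vin=S18: ✓ → 154641
vin=S69: ✓ → 12912
vin=S98: ✗
vin=S15: ✗
vin=S96: ✓ → 196484
vin=S77: ✓ → 204771
vin=S17: ✓ → 43713
vin=S61: ✓ → 150203
vin=S75: ✓ → 137652
vin=S63: ✗
vin=S12: ✗
mpg_sum2 = 16888 + 228455 + 154641 + 12912 + 196484 + 204771 + 43713 + 150203 + 137652 = 1145719

mpg_sum=390400, mpg_sum2=1145719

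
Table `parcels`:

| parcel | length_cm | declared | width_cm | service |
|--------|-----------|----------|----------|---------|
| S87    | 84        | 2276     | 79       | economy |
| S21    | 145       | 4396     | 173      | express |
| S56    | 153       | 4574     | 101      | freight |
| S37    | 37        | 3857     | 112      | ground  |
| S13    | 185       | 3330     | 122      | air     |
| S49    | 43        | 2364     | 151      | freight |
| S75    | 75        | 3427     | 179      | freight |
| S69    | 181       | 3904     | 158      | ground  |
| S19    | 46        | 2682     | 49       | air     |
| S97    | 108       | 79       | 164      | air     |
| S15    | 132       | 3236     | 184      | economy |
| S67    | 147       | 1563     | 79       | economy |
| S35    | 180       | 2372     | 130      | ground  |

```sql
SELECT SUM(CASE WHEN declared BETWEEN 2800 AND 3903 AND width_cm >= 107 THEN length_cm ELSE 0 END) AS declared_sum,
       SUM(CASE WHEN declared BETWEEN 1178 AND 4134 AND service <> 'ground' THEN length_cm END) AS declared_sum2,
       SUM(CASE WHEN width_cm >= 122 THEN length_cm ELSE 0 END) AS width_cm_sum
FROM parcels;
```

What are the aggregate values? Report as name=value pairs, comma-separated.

[declared_sum: declared BETWEEN 2800 AND 3903 AND width_cm >= 107]
parcel=S87: ✗
parcel=S21: ✗
parcel=S56: ✗
parcel=S37: ✓ → 37
parcel=S13: ✓ → 185
parcel=S49: ✗
parcel=S75: ✓ → 75
parcel=S69: ✗
parcel=S19: ✗
parcel=S97: ✗
parcel=S15: ✓ → 132
parcel=S67: ✗
parcel=S35: ✗
declared_sum = 37 + 185 + 75 + 132 = 429
—
[declared_sum2: declared BETWEEN 1178 AND 4134 AND service <> 'ground']
parcel=S87: ✓ → 84
parcel=S21: ✗
parcel=S56: ✗
parcel=S37: ✗
parcel=S13: ✓ → 185
parcel=S49: ✓ → 43
parcel=S75: ✓ → 75
parcel=S69: ✗
parcel=S19: ✓ → 46
parcel=S97: ✗
parcel=S15: ✓ → 132
parcel=S67: ✓ → 147
parcel=S35: ✗
declared_sum2 = 84 + 185 + 43 + 75 + 46 + 132 + 147 = 712
—
[width_cm_sum: width_cm >= 122]
parcel=S87: ✗
parcel=S21: ✓ → 145
parcel=S56: ✗
parcel=S37: ✗
parcel=S13: ✓ → 185
parcel=S49: ✓ → 43
parcel=S75: ✓ → 75
parcel=S69: ✓ → 181
parcel=S19: ✗
parcel=S97: ✓ → 108
parcel=S15: ✓ → 132
parcel=S67: ✗
parcel=S35: ✓ → 180
width_cm_sum = 145 + 185 + 43 + 75 + 181 + 108 + 132 + 180 = 1049

declared_sum=429, declared_sum2=712, width_cm_sum=1049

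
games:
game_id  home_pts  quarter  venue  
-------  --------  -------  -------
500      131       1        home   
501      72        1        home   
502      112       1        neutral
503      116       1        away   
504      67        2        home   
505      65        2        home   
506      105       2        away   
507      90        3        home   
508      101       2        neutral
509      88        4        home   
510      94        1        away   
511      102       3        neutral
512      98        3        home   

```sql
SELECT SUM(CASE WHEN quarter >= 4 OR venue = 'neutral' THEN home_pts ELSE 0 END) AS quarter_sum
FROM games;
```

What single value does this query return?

game_id=500: ✗
game_id=501: ✗
game_id=502: ✓ → 112
game_id=503: ✗
game_id=504: ✗
game_id=505: ✗
game_id=506: ✗
game_id=507: ✗
game_id=508: ✓ → 101
game_id=509: ✓ → 88
game_id=510: ✗
game_id=511: ✓ → 102
game_id=512: ✗
quarter_sum = 112 + 101 + 88 + 102 = 403

403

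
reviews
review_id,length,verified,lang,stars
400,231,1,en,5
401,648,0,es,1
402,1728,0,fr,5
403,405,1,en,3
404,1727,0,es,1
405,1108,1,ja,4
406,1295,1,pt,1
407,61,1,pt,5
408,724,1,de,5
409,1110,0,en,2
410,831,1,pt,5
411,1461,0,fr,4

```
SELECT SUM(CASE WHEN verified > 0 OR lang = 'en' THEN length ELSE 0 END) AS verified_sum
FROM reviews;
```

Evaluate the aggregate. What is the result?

5765

review_id=400: ✓ → 231
review_id=401: ✗
review_id=402: ✗
review_id=403: ✓ → 405
review_id=404: ✗
review_id=405: ✓ → 1108
review_id=406: ✓ → 1295
review_id=407: ✓ → 61
review_id=408: ✓ → 724
review_id=409: ✓ → 1110
review_id=410: ✓ → 831
review_id=411: ✗
verified_sum = 231 + 405 + 1108 + 1295 + 61 + 724 + 1110 + 831 = 5765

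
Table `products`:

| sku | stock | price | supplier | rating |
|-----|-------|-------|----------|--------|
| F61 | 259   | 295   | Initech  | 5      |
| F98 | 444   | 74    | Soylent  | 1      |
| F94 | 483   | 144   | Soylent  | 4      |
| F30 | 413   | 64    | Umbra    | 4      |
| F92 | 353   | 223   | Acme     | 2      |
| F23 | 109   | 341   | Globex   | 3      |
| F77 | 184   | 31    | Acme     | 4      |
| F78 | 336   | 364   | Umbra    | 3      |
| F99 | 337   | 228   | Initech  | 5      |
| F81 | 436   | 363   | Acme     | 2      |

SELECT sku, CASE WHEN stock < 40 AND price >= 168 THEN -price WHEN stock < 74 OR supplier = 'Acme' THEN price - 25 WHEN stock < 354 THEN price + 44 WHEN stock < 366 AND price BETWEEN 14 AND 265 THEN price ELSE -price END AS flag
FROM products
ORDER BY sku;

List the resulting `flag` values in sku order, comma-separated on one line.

sku=F23: stock < 354 → 385
sku=F30: ELSE → -64
sku=F61: stock < 354 → 339
sku=F77: stock < 74 OR supplier = 'Acme' → 6
sku=F78: stock < 354 → 408
sku=F81: stock < 74 OR supplier = 'Acme' → 338
sku=F92: stock < 74 OR supplier = 'Acme' → 198
sku=F94: ELSE → -144
sku=F98: ELSE → -74
sku=F99: stock < 354 → 272

385, -64, 339, 6, 408, 338, 198, -144, -74, 272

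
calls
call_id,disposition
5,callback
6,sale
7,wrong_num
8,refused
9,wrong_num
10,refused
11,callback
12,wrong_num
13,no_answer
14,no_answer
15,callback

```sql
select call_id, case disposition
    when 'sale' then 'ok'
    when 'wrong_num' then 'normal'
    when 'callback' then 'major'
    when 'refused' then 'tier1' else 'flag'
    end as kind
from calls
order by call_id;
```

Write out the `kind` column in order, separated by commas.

major, ok, normal, tier1, normal, tier1, major, normal, flag, flag, major

call_id=5: disposition='callback' → major
call_id=6: disposition='sale' → ok
call_id=7: disposition='wrong_num' → normal
call_id=8: disposition='refused' → tier1
call_id=9: disposition='wrong_num' → normal
call_id=10: disposition='refused' → tier1
call_id=11: disposition='callback' → major
call_id=12: disposition='wrong_num' → normal
call_id=13: ELSE → flag
call_id=14: ELSE → flag
call_id=15: disposition='callback' → major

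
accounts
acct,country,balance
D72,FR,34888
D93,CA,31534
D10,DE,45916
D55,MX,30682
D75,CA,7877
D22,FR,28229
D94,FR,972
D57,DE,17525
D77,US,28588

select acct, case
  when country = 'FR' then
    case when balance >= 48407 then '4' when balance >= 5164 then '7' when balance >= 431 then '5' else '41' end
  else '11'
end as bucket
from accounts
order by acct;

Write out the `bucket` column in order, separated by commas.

acct=D10: country='DE' → outer ELSE → 11
acct=D22: country='FR' → inner[balance >= 5164] → 7
acct=D55: country='MX' → outer ELSE → 11
acct=D57: country='DE' → outer ELSE → 11
acct=D72: country='FR' → inner[balance >= 5164] → 7
acct=D75: country='CA' → outer ELSE → 11
acct=D77: country='US' → outer ELSE → 11
acct=D93: country='CA' → outer ELSE → 11
acct=D94: country='FR' → inner[balance >= 431] → 5

11, 7, 11, 11, 7, 11, 11, 11, 5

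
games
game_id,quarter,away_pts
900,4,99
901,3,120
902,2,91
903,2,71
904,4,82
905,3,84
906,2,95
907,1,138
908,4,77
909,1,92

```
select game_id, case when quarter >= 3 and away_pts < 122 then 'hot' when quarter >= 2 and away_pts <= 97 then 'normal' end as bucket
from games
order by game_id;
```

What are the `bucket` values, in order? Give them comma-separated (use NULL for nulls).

game_id=900: quarter >= 3 and away_pts < 122 → hot
game_id=901: quarter >= 3 and away_pts < 122 → hot
game_id=902: quarter >= 2 and away_pts <= 97 → normal
game_id=903: quarter >= 2 and away_pts <= 97 → normal
game_id=904: quarter >= 3 and away_pts < 122 → hot
game_id=905: quarter >= 3 and away_pts < 122 → hot
game_id=906: quarter >= 2 and away_pts <= 97 → normal
game_id=907: (no match → NULL) → NULL
game_id=908: quarter >= 3 and away_pts < 122 → hot
game_id=909: (no match → NULL) → NULL

hot, hot, normal, normal, hot, hot, normal, NULL, hot, NULL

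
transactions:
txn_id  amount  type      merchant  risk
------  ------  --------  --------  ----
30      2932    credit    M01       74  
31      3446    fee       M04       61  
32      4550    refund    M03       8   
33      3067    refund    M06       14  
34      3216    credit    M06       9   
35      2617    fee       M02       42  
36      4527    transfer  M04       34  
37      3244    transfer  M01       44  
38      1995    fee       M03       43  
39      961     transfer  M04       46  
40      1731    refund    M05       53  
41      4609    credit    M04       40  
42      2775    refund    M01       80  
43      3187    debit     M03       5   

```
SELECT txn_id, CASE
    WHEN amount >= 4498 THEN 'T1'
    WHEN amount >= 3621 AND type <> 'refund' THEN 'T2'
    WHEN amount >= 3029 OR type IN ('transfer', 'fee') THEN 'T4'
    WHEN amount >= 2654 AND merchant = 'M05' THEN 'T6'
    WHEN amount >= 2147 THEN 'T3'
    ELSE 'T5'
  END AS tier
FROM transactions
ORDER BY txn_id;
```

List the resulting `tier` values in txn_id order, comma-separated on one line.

txn_id=30: amount >= 2147 → T3
txn_id=31: amount >= 3029 OR type IN ('transfer', 'fee') → T4
txn_id=32: amount >= 4498 → T1
txn_id=33: amount >= 3029 OR type IN ('transfer', 'fee') → T4
txn_id=34: amount >= 3029 OR type IN ('transfer', 'fee') → T4
txn_id=35: amount >= 3029 OR type IN ('transfer', 'fee') → T4
txn_id=36: amount >= 4498 → T1
txn_id=37: amount >= 3029 OR type IN ('transfer', 'fee') → T4
txn_id=38: amount >= 3029 OR type IN ('transfer', 'fee') → T4
txn_id=39: amount >= 3029 OR type IN ('transfer', 'fee') → T4
txn_id=40: ELSE → T5
txn_id=41: amount >= 4498 → T1
txn_id=42: amount >= 2147 → T3
txn_id=43: amount >= 3029 OR type IN ('transfer', 'fee') → T4

T3, T4, T1, T4, T4, T4, T1, T4, T4, T4, T5, T1, T3, T4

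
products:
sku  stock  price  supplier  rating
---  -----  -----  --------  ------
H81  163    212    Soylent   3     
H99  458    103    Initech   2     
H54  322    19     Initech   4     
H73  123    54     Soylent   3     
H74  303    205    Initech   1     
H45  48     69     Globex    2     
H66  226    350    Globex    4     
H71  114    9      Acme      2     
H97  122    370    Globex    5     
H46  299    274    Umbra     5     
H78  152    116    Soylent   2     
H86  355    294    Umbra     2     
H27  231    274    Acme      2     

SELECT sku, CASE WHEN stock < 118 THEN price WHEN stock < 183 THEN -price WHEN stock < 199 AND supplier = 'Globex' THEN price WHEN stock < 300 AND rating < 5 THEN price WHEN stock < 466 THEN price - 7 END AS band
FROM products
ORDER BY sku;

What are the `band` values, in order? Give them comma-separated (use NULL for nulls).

274, 69, 267, 12, 350, 9, -54, 198, -116, -212, 287, -370, 96

sku=H27: stock < 300 AND rating < 5 → 274
sku=H45: stock < 118 → 69
sku=H46: stock < 466 → 267
sku=H54: stock < 466 → 12
sku=H66: stock < 300 AND rating < 5 → 350
sku=H71: stock < 118 → 9
sku=H73: stock < 183 → -54
sku=H74: stock < 466 → 198
sku=H78: stock < 183 → -116
sku=H81: stock < 183 → -212
sku=H86: stock < 466 → 287
sku=H97: stock < 183 → -370
sku=H99: stock < 466 → 96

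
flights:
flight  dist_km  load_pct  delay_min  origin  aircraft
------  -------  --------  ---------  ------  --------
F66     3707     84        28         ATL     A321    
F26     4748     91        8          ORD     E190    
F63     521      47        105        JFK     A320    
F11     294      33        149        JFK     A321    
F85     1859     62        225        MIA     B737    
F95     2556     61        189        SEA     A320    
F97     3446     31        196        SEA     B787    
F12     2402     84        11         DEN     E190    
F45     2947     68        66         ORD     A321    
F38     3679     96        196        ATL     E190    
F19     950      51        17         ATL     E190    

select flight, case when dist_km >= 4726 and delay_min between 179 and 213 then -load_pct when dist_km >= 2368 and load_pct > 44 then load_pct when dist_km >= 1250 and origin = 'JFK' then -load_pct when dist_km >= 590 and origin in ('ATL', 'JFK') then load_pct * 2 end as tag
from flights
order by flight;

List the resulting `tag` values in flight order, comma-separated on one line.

flight=F11: (no match → NULL) → NULL
flight=F12: dist_km >= 2368 and load_pct > 44 → 84
flight=F19: dist_km >= 590 and origin in ('ATL', 'JFK') → 102
flight=F26: dist_km >= 2368 and load_pct > 44 → 91
flight=F38: dist_km >= 2368 and load_pct > 44 → 96
flight=F45: dist_km >= 2368 and load_pct > 44 → 68
flight=F63: (no match → NULL) → NULL
flight=F66: dist_km >= 2368 and load_pct > 44 → 84
flight=F85: (no match → NULL) → NULL
flight=F95: dist_km >= 2368 and load_pct > 44 → 61
flight=F97: (no match → NULL) → NULL

NULL, 84, 102, 91, 96, 68, NULL, 84, NULL, 61, NULL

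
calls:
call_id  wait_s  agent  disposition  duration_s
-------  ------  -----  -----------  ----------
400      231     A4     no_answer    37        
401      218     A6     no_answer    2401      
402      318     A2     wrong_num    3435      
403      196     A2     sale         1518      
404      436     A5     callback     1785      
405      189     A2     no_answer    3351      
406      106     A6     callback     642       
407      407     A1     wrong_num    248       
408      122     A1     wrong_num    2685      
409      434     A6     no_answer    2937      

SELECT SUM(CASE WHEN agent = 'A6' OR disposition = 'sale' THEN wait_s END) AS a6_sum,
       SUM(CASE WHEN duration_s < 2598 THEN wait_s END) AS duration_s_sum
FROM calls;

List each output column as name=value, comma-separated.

[a6_sum: agent = 'A6' OR disposition = 'sale']
call_id=400: ✗
call_id=401: ✓ → 218
call_id=402: ✗
call_id=403: ✓ → 196
call_id=404: ✗
call_id=405: ✗
call_id=406: ✓ → 106
call_id=407: ✗
call_id=408: ✗
call_id=409: ✓ → 434
a6_sum = 218 + 196 + 106 + 434 = 954
—
[duration_s_sum: duration_s < 2598]
call_id=400: ✓ → 231
call_id=401: ✓ → 218
call_id=402: ✗
call_id=403: ✓ → 196
call_id=404: ✓ → 436
call_id=405: ✗
call_id=406: ✓ → 106
call_id=407: ✓ → 407
call_id=408: ✗
call_id=409: ✗
duration_s_sum = 231 + 218 + 196 + 436 + 106 + 407 = 1594

a6_sum=954, duration_s_sum=1594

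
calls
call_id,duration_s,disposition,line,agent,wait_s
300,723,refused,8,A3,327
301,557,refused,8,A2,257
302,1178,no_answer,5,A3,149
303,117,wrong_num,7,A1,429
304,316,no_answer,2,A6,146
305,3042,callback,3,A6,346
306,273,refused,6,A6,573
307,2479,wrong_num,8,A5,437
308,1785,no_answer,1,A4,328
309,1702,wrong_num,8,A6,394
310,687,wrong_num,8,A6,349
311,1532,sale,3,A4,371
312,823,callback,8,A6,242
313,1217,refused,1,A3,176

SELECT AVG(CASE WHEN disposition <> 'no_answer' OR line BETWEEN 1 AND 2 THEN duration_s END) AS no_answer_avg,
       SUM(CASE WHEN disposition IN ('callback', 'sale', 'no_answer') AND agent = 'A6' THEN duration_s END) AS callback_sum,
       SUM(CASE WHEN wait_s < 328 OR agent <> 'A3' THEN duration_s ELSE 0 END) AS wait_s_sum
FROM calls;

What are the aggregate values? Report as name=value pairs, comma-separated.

no_answer_avg=1173.3076923077, callback_sum=4181, wait_s_sum=16431

[no_answer_avg: disposition <> 'no_answer' OR line BETWEEN 1 AND 2]
call_id=300: ✓ → 723
call_id=301: ✓ → 557
call_id=302: ✗
call_id=303: ✓ → 117
call_id=304: ✓ → 316
call_id=305: ✓ → 3042
call_id=306: ✓ → 273
call_id=307: ✓ → 2479
call_id=308: ✓ → 1785
call_id=309: ✓ → 1702
call_id=310: ✓ → 687
call_id=311: ✓ → 1532
call_id=312: ✓ → 823
call_id=313: ✓ → 1217
no_answer_avg = (723 + 557 + 117 + 316 + 3042 + 273 + 2479 + 1785 + 1702 + 687 + 1532 + 823 + 1217) / 13 = 1173.3076923077
—
[callback_sum: disposition IN ('callback', 'sale', 'no_answer') AND agent = 'A6']
call_id=300: ✗
call_id=301: ✗
call_id=302: ✗
call_id=303: ✗
call_id=304: ✓ → 316
call_id=305: ✓ → 3042
call_id=306: ✗
call_id=307: ✗
call_id=308: ✗
call_id=309: ✗
call_id=310: ✗
call_id=311: ✗
call_id=312: ✓ → 823
call_id=313: ✗
callback_sum = 316 + 3042 + 823 = 4181
—
[wait_s_sum: wait_s < 328 OR agent <> 'A3']
call_id=300: ✓ → 723
call_id=301: ✓ → 557
call_id=302: ✓ → 1178
call_id=303: ✓ → 117
call_id=304: ✓ → 316
call_id=305: ✓ → 3042
call_id=306: ✓ → 273
call_id=307: ✓ → 2479
call_id=308: ✓ → 1785
call_id=309: ✓ → 1702
call_id=310: ✓ → 687
call_id=311: ✓ → 1532
call_id=312: ✓ → 823
call_id=313: ✓ → 1217
wait_s_sum = 723 + 557 + 1178 + 117 + 316 + 3042 + 273 + 2479 + 1785 + 1702 + 687 + 1532 + 823 + 1217 = 16431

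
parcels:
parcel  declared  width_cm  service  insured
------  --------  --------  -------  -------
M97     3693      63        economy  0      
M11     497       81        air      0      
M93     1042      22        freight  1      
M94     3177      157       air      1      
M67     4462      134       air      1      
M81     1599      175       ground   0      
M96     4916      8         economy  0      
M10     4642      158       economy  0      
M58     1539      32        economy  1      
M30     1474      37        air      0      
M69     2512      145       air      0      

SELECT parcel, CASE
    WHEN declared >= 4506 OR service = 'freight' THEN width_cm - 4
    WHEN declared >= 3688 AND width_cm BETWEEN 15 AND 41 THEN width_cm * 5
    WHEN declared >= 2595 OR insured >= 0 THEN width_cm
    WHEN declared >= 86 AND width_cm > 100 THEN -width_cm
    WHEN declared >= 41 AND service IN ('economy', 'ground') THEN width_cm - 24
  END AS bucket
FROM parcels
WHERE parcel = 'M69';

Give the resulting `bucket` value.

145

parcel = M69: declared=2512, width_cm=145, service=air, insured=0.
declared >= 4506 OR service = 'freight' → false
declared >= 3688 AND width_cm BETWEEN 15 AND 41 → false
declared >= 2595 OR insured >= 0 → true → 145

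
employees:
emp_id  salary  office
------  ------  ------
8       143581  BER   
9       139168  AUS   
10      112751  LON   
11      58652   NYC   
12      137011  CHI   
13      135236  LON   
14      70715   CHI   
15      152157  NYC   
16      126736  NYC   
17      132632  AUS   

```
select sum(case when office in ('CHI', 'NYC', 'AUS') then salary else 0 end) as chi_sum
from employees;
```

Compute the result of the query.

817071

emp_id=8: ✗
emp_id=9: ✓ → 139168
emp_id=10: ✗
emp_id=11: ✓ → 58652
emp_id=12: ✓ → 137011
emp_id=13: ✗
emp_id=14: ✓ → 70715
emp_id=15: ✓ → 152157
emp_id=16: ✓ → 126736
emp_id=17: ✓ → 132632
chi_sum = 139168 + 58652 + 137011 + 70715 + 152157 + 126736 + 132632 = 817071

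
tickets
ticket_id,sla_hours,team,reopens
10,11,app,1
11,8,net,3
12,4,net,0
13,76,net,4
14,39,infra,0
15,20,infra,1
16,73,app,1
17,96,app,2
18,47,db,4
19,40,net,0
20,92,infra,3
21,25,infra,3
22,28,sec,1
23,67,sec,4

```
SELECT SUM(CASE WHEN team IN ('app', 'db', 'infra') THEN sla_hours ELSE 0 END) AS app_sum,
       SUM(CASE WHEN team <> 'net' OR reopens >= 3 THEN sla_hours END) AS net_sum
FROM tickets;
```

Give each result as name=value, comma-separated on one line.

[app_sum: team IN ('app', 'db', 'infra')]
ticket_id=10: ✓ → 11
ticket_id=11: ✗
ticket_id=12: ✗
ticket_id=13: ✗
ticket_id=14: ✓ → 39
ticket_id=15: ✓ → 20
ticket_id=16: ✓ → 73
ticket_id=17: ✓ → 96
ticket_id=18: ✓ → 47
ticket_id=19: ✗
ticket_id=20: ✓ → 92
ticket_id=21: ✓ → 25
ticket_id=22: ✗
ticket_id=23: ✗
app_sum = 11 + 39 + 20 + 73 + 96 + 47 + 92 + 25 = 403
—
[net_sum: team <> 'net' OR reopens >= 3]
ticket_id=10: ✓ → 11
ticket_id=11: ✓ → 8
ticket_id=12: ✗
ticket_id=13: ✓ → 76
ticket_id=14: ✓ → 39
ticket_id=15: ✓ → 20
ticket_id=16: ✓ → 73
ticket_id=17: ✓ → 96
ticket_id=18: ✓ → 47
ticket_id=19: ✗
ticket_id=20: ✓ → 92
ticket_id=21: ✓ → 25
ticket_id=22: ✓ → 28
ticket_id=23: ✓ → 67
net_sum = 11 + 8 + 76 + 39 + 20 + 73 + 96 + 47 + 92 + 25 + 28 + 67 = 582

app_sum=403, net_sum=582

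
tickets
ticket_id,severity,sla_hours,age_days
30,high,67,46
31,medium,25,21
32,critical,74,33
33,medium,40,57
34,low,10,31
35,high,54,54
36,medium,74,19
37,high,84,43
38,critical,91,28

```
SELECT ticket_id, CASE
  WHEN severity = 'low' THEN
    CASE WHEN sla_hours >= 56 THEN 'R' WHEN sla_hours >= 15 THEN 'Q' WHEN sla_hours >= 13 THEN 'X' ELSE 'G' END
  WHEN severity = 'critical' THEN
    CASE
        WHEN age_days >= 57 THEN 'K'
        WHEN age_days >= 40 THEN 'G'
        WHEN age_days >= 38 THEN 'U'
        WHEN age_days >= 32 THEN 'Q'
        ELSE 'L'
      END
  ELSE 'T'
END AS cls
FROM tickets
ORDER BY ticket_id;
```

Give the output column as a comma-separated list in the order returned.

ticket_id=30: severity='high' → outer ELSE → T
ticket_id=31: severity='medium' → outer ELSE → T
ticket_id=32: severity='critical' → inner[age_days >= 32] → Q
ticket_id=33: severity='medium' → outer ELSE → T
ticket_id=34: severity='low' → inner[ELSE] → G
ticket_id=35: severity='high' → outer ELSE → T
ticket_id=36: severity='medium' → outer ELSE → T
ticket_id=37: severity='high' → outer ELSE → T
ticket_id=38: severity='critical' → inner[ELSE] → L

T, T, Q, T, G, T, T, T, L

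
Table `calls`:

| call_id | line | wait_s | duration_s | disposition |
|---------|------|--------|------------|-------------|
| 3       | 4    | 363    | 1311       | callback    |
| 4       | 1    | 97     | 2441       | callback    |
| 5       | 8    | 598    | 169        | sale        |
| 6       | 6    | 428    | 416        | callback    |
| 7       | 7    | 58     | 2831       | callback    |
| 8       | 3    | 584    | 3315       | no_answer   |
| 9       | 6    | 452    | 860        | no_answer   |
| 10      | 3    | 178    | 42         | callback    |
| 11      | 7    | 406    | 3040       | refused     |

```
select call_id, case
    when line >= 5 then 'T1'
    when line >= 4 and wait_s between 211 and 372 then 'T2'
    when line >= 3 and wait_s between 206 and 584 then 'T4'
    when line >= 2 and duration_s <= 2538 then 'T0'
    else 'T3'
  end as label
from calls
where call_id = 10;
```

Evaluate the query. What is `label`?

T0

call_id = 10: line=3, wait_s=178, duration_s=42, disposition=callback.
line >= 5 → false
line >= 4 and wait_s between 211 and 372 → false
line >= 3 and wait_s between 206 and 584 → false
line >= 2 and duration_s <= 2538 → true → T0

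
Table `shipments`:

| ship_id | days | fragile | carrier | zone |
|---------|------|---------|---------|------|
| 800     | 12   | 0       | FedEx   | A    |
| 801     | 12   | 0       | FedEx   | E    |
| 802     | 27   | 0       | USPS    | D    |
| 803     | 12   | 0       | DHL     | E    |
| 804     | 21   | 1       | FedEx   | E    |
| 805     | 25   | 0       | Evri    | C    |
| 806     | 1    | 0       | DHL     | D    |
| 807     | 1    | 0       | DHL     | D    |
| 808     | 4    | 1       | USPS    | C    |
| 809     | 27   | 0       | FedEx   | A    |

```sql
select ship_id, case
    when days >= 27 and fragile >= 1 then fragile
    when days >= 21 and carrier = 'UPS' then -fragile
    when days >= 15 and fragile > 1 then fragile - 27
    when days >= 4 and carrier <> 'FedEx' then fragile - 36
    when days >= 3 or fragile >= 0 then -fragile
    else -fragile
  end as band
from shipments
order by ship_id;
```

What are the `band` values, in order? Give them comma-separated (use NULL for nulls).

0, 0, -36, -36, -1, -36, 0, 0, -35, 0

ship_id=800: days >= 3 or fragile >= 0 → 0
ship_id=801: days >= 3 or fragile >= 0 → 0
ship_id=802: days >= 4 and carrier <> 'FedEx' → -36
ship_id=803: days >= 4 and carrier <> 'FedEx' → -36
ship_id=804: days >= 3 or fragile >= 0 → -1
ship_id=805: days >= 4 and carrier <> 'FedEx' → -36
ship_id=806: days >= 3 or fragile >= 0 → 0
ship_id=807: days >= 3 or fragile >= 0 → 0
ship_id=808: days >= 4 and carrier <> 'FedEx' → -35
ship_id=809: days >= 3 or fragile >= 0 → 0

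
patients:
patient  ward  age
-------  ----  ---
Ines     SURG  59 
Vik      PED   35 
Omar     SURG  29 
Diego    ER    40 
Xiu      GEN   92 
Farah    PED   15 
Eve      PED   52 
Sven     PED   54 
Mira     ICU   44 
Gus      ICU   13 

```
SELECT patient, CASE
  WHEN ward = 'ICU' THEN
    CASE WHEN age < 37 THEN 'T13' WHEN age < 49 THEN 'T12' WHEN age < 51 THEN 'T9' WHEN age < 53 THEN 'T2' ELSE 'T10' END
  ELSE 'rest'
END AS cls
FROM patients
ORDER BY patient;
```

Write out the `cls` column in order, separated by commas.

patient=Diego: ward='ER' → outer ELSE → rest
patient=Eve: ward='PED' → outer ELSE → rest
patient=Farah: ward='PED' → outer ELSE → rest
patient=Gus: ward='ICU' → inner[age < 37] → T13
patient=Ines: ward='SURG' → outer ELSE → rest
patient=Mira: ward='ICU' → inner[age < 49] → T12
patient=Omar: ward='SURG' → outer ELSE → rest
patient=Sven: ward='PED' → outer ELSE → rest
patient=Vik: ward='PED' → outer ELSE → rest
patient=Xiu: ward='GEN' → outer ELSE → rest

rest, rest, rest, T13, rest, T12, rest, rest, rest, rest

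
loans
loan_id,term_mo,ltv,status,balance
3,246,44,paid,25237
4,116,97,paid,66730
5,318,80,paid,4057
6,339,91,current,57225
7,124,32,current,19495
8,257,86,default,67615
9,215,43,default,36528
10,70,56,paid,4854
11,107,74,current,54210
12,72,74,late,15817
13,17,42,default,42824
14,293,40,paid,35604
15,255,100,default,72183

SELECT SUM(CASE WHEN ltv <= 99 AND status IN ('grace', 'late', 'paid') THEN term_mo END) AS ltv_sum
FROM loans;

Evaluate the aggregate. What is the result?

loan_id=3: ✓ → 246
loan_id=4: ✓ → 116
loan_id=5: ✓ → 318
loan_id=6: ✗
loan_id=7: ✗
loan_id=8: ✗
loan_id=9: ✗
loan_id=10: ✓ → 70
loan_id=11: ✗
loan_id=12: ✓ → 72
loan_id=13: ✗
loan_id=14: ✓ → 293
loan_id=15: ✗
ltv_sum = 246 + 116 + 318 + 70 + 72 + 293 = 1115

1115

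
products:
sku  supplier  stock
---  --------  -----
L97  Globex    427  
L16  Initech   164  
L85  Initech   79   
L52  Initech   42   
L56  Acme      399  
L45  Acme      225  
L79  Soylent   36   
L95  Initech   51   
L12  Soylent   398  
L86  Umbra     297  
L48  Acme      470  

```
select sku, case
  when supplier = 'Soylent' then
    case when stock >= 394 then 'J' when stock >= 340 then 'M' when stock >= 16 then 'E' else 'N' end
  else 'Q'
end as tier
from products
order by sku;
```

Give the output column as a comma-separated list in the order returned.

J, Q, Q, Q, Q, Q, E, Q, Q, Q, Q

sku=L12: supplier='Soylent' → inner[stock >= 394] → J
sku=L16: supplier='Initech' → outer ELSE → Q
sku=L45: supplier='Acme' → outer ELSE → Q
sku=L48: supplier='Acme' → outer ELSE → Q
sku=L52: supplier='Initech' → outer ELSE → Q
sku=L56: supplier='Acme' → outer ELSE → Q
sku=L79: supplier='Soylent' → inner[stock >= 16] → E
sku=L85: supplier='Initech' → outer ELSE → Q
sku=L86: supplier='Umbra' → outer ELSE → Q
sku=L95: supplier='Initech' → outer ELSE → Q
sku=L97: supplier='Globex' → outer ELSE → Q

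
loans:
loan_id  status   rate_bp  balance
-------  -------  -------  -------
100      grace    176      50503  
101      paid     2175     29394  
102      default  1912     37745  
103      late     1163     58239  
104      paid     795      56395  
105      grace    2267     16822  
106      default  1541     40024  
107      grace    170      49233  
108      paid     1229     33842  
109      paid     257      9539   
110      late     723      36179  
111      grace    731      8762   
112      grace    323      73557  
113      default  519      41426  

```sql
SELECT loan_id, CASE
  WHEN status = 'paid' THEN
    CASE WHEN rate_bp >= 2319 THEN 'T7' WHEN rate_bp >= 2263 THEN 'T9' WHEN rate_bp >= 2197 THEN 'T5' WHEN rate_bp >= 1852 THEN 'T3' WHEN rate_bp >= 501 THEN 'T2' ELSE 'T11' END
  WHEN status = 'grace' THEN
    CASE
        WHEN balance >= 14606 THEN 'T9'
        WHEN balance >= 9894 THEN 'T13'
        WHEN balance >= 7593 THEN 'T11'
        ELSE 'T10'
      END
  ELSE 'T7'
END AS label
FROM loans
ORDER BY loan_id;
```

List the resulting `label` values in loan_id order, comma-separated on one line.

T9, T3, T7, T7, T2, T9, T7, T9, T2, T11, T7, T11, T9, T7

loan_id=100: status='grace' → inner[balance >= 14606] → T9
loan_id=101: status='paid' → inner[rate_bp >= 1852] → T3
loan_id=102: status='default' → outer ELSE → T7
loan_id=103: status='late' → outer ELSE → T7
loan_id=104: status='paid' → inner[rate_bp >= 501] → T2
loan_id=105: status='grace' → inner[balance >= 14606] → T9
loan_id=106: status='default' → outer ELSE → T7
loan_id=107: status='grace' → inner[balance >= 14606] → T9
loan_id=108: status='paid' → inner[rate_bp >= 501] → T2
loan_id=109: status='paid' → inner[ELSE] → T11
loan_id=110: status='late' → outer ELSE → T7
loan_id=111: status='grace' → inner[balance >= 7593] → T11
loan_id=112: status='grace' → inner[balance >= 14606] → T9
loan_id=113: status='default' → outer ELSE → T7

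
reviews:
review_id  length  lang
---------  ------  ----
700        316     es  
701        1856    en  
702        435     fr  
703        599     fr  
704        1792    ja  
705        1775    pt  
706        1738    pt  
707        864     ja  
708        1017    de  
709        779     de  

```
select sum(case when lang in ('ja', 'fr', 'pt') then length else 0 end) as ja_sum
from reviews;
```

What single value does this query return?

review_id=700: ✗
review_id=701: ✗
review_id=702: ✓ → 435
review_id=703: ✓ → 599
review_id=704: ✓ → 1792
review_id=705: ✓ → 1775
review_id=706: ✓ → 1738
review_id=707: ✓ → 864
review_id=708: ✗
review_id=709: ✗
ja_sum = 435 + 599 + 1792 + 1775 + 1738 + 864 = 7203

7203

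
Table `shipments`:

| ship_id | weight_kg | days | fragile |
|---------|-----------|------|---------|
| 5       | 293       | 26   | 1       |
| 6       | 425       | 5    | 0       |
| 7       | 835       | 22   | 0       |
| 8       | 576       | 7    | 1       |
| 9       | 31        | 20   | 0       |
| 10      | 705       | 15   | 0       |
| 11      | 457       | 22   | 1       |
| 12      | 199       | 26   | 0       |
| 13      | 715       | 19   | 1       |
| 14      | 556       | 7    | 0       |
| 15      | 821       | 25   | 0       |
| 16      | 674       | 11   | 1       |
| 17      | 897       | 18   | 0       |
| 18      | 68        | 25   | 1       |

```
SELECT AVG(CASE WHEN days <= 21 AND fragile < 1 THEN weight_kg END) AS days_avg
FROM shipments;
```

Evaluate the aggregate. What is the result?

ship_id=5: ✗
ship_id=6: ✓ → 425
ship_id=7: ✗
ship_id=8: ✗
ship_id=9: ✓ → 31
ship_id=10: ✓ → 705
ship_id=11: ✗
ship_id=12: ✗
ship_id=13: ✗
ship_id=14: ✓ → 556
ship_id=15: ✗
ship_id=16: ✗
ship_id=17: ✓ → 897
ship_id=18: ✗
days_avg = (425 + 31 + 705 + 556 + 897) / 5 = 522.8

522.8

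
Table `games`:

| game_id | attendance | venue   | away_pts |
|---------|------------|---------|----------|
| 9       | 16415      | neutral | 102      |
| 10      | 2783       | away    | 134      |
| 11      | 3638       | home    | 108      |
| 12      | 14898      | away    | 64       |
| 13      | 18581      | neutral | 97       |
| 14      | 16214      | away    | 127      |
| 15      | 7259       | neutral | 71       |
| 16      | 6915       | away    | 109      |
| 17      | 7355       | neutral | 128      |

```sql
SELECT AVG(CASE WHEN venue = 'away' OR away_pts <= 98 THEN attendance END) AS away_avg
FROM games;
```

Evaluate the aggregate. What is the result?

game_id=9: ✗
game_id=10: ✓ → 2783
game_id=11: ✗
game_id=12: ✓ → 14898
game_id=13: ✓ → 18581
game_id=14: ✓ → 16214
game_id=15: ✓ → 7259
game_id=16: ✓ → 6915
game_id=17: ✗
away_avg = (2783 + 14898 + 18581 + 16214 + 7259 + 6915) / 6 = 11108.3333333333

11108.3333333333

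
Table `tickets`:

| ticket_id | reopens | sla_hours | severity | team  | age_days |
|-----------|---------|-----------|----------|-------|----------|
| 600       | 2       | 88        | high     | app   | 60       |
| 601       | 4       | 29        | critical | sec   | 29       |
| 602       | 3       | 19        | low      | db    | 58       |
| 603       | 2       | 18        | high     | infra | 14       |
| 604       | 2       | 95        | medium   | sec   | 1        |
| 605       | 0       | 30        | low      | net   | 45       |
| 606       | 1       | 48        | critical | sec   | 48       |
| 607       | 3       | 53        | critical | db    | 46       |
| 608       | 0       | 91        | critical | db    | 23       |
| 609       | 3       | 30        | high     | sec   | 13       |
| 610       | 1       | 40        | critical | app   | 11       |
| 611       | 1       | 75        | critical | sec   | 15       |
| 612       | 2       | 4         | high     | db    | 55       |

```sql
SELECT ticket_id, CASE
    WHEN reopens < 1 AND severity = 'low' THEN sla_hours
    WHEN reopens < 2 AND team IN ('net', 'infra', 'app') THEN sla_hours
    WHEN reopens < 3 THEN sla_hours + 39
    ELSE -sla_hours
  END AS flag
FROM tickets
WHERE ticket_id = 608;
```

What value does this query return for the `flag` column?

130

ticket_id = 608: reopens=0, sla_hours=91, severity=critical, team=db, age_days=23.
reopens < 1 AND severity = 'low' → false
reopens < 2 AND team IN ('net', 'infra', 'app') → false
reopens < 3 → true → 130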